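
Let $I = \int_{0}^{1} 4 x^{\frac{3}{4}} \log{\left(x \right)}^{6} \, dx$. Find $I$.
$\frac{47185920}{823543}$

Begin with the known integral
$$J(a) = \int_{0}^{1} 4 x^{a} \, dx = \frac{4}{a + 1}.$$

Differentiating under the integral sign brings down a factor of $\ln x$:
$$\frac{dJ}{da} = \int_{0}^{1} 4 x^{a} \log{\left(x \right)} \, dx = - \frac{4}{\left(a + 1\right)^{2}}.$$

Repeating $6$ times in total — each differentiation brings down another $\ln x$ — gives
$$\frac{d^{6}J}{da^{6}} = \int_{0}^{1} 4 x^{a} \log{\left(x \right)}^{6} \, dx = \frac{2880}{\left(a + 1\right)^{7}},$$
and the integrand here is exactly the target integrand, so $I = \frac{2880}{\left(a + 1\right)^{7}}$.

Setting $a = \frac{3}{4}$:
$$I = \frac{47185920}{823543}.$$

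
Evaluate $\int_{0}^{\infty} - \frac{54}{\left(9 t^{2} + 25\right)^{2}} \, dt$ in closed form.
$- \frac{9 \pi}{250}$

Start from the standard arctangent integral
$$J(a) = \int_{0}^{\infty} - \frac{2}{3 \left(a^{2} + t^{2}\right)} \, dt = - \frac{\pi}{3 a}.$$

Differentiating under the integral sign with respect to $a$,
$$\frac{dJ}{da} = \int_{0}^{\infty} \frac{4 a}{3 \left(a^{2} + t^{2}\right)^{2}} \, dt = \frac{\pi}{3 a^{2}},$$
so $\int_{0}^{\infty} - \frac{2}{3 \left(a^{2} + t^{2}\right)^{2}} \, dt = - \frac{\pi}{6 a^{3}}$.

Setting $a = \frac{5}{3}$:
$$I = - \frac{9 \pi}{250}.$$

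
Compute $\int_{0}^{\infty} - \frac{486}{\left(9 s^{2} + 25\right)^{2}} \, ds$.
$- \frac{81 \pi}{250}$

Start from the standard arctangent integral
$$J(a) = \int_{0}^{\infty} - \frac{6}{a^{2} + s^{2}} \, ds = - \frac{3 \pi}{a}.$$

Differentiating under the integral sign with respect to $a$,
$$\frac{dJ}{da} = \int_{0}^{\infty} \frac{12 a}{\left(a^{2} + s^{2}\right)^{2}} \, ds = \frac{3 \pi}{a^{2}},$$
so $\int_{0}^{\infty} - \frac{6}{\left(a^{2} + s^{2}\right)^{2}} \, ds = - \frac{3 \pi}{2 a^{3}}$.

Setting $a = \frac{5}{3}$:
$$I = - \frac{81 \pi}{250}.$$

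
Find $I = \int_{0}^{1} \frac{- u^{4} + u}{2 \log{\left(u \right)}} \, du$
$- \frac{\log{\left(5 \right)}}{2} + \frac{\log{\left(2 \right)}}{2}$

Replace the exponent $4$ by a parameter $a$: let $I(a) = \int_{0}^{1} \frac{u - u^{a}}{2 \log{\left(u \right)}} \, du$.

Since $\dfrac{\partial}{\partial a}\,u^{a} = u^{a} \ln u$, the $\ln u$ in the denominator cancels and
$$\frac{dI}{da} = \int_{0}^{1} - \frac{1}{2} u^{a} \, du = - \frac{1}{2} \left[\frac{u^{a+1}}{a+1}\right]_0^1 = - \frac{1}{2 a + 2}.$$

Integrating with respect to $a$ gives $I(a) = - \frac{\log{\left(a + 1 \right)}}{2} + \frac{\log{\left(2 \right)}}{2} + C$.

At $a = 1$ the integrand is identically $0$, so $I(1) = 0$. The closed form gives $0$, hence $C = 0$.

Setting $a = 4$:
$$I = - \frac{\log{\left(5 \right)}}{2} + \frac{\log{\left(2 \right)}}{2}.$$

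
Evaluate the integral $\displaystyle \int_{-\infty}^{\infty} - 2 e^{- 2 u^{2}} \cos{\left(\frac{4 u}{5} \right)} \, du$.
$- \frac{\sqrt{2} \sqrt{\pi}}{e^{\frac{2}{25}}}$

Let $b$ denote the cosine frequency and define $I(b) = \int_{-\infty}^{\infty} - 2 e^{- 2 u^{2}} \cos{\left(b u \right)} \, du$.

Differentiating under the integral sign,
$$I'(b) = \int_{-\infty}^{\infty} 2 u e^{- 2 u^{2}} \sin{\left(b u \right)} \, du.$$

Integrate $\int_{-\infty}^{\infty} u \sin(b u)\, e^{- 2 u^{2}}\, du$ by parts with $w = \sin(b u)$ and $dv = u\, e^{- 2 u^{2}}\, du$, giving $v = - \frac{e^{- 2 u^{2}}}{4}$. The boundary term vanishes and
$$\int_{-\infty}^{\infty} u \sin(b u)\, e^{- 2 u^{2}}\, du = \frac{b}{4} \int_{-\infty}^{\infty} \cos(b u)\, e^{- 2 u^{2}}\, du,$$
so $I'(b) = - \frac{b}{4}\, I(b)$.

This is a separable first-order ODE; solving with the initial condition $I(0) = \int_{-\infty}^{\infty} - 2 e^{- 2 u^{2}}\,du = - \sqrt{2} \sqrt{\pi}$ gives
$$I(b) = - \sqrt{2} \sqrt{\pi} e^{- \frac{b^{2}}{8}}.$$

Setting $b = \frac{4}{5}$:
$$I = - \frac{\sqrt{2} \sqrt{\pi}}{e^{\frac{2}{25}}}.$$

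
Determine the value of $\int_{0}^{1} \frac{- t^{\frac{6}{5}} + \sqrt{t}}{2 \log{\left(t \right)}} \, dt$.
$- \log{\left(22 \right)} + \frac{\log{\left(330 \right)}}{2}$

Consider the one-parameter family: let $I(a) = \int_{0}^{1} \frac{- t^{\frac{6}{5}} + t^{a}}{2 \log{\left(t \right)}} \, dt$.

Since $\dfrac{\partial}{\partial a}\,t^{a} = t^{a} \ln t$, the $\ln t$ in the denominator cancels and
$$\frac{dI}{da} = \int_{0}^{1} \frac{1}{2} t^{a} \, dt = \frac{1}{2} \left[\frac{t^{a+1}}{a+1}\right]_0^1 = \frac{1}{2 \left(a + 1\right)}.$$

Integrating with respect to $a$ gives $I(a) = \log{\left(\frac{\sqrt{55} \sqrt{a + 1}}{11} \right)} + C$.

At $a = \frac{6}{5}$ the integrand is identically $0$, so $I(\frac{6}{5}) = 0$. The closed form gives $0$, hence $C = 0$.

Setting $a = \frac{1}{2}$:
$$I = - \log{\left(22 \right)} + \frac{\log{\left(330 \right)}}{2}.$$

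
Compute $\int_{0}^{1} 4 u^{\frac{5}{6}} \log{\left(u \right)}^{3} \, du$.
$- \frac{31104}{14641}$

Consider the simpler parametrised integral
$$J(a) = \int_{0}^{1} 4 u^{a} \, du = \frac{4}{a + 1}.$$

Differentiating under the integral sign brings down a factor of $\ln u$:
$$\frac{dJ}{da} = \int_{0}^{1} 4 u^{a} \log{\left(u \right)} \, du = - \frac{4}{\left(a + 1\right)^{2}}.$$

Repeating $3$ times in total — each differentiation brings down another $\ln u$ — gives
$$\frac{d^{3}J}{da^{3}} = \int_{0}^{1} 4 u^{a} \log{\left(u \right)}^{3} \, du = - \frac{24}{\left(a + 1\right)^{4}},$$
and the integrand here is exactly the target integrand, so $I = - \frac{24}{\left(a + 1\right)^{4}}$.

Setting $a = \frac{5}{6}$:
$$I = - \frac{31104}{14641}.$$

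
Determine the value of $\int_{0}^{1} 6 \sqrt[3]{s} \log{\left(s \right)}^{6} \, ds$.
$\frac{295245}{512}$

Consider the simpler parametrised integral
$$J(a) = \int_{0}^{1} 6 s^{a} \, ds = \frac{6}{a + 1}.$$

Differentiating under the integral sign brings down a factor of $\ln s$:
$$\frac{dJ}{da} = \int_{0}^{1} 6 s^{a} \log{\left(s \right)} \, ds = - \frac{6}{\left(a + 1\right)^{2}}.$$

Repeating $6$ times in total — each differentiation brings down another $\ln s$ — gives
$$\frac{d^{6}J}{da^{6}} = \int_{0}^{1} 6 s^{a} \log{\left(s \right)}^{6} \, ds = \frac{4320}{\left(a + 1\right)^{7}},$$
and the integrand here is exactly the target integrand, so $I = \frac{4320}{\left(a + 1\right)^{7}}$.

Setting $a = \frac{1}{3}$:
$$I = \frac{295245}{512}.$$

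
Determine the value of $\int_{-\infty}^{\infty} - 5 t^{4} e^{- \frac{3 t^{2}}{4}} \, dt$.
$- \frac{40 \sqrt{3} \sqrt{\pi}}{9}$

Start from the elementary integral
$$J(a) = \int_{-\infty}^{\infty} - 5 e^{- a t^{2}} \, dt = - \frac{5 \sqrt{\pi}}{\sqrt{a}}.$$

Differentiating under the integral sign brings down a factor of $(-t^2)$:
$$\frac{dJ}{da} = \int_{-\infty}^{\infty} 5 t^{2} e^{- a t^{2}} \, dt = \frac{5 \sqrt{\pi}}{2 a^{\frac{3}{2}}}.$$

Repeating twice in total — each differentiation brings down another $(-t^2)$ — gives
$$\frac{d^{2}J}{da^{2}} = \int_{-\infty}^{\infty} - 5 t^{4} e^{- a t^{2}} \, dt = - \frac{15 \sqrt{\pi}}{4 a^{\frac{5}{2}}},$$
and the integrand here is exactly the target integrand, so $I = - \frac{15 \sqrt{\pi}}{4 a^{\frac{5}{2}}}$.

Setting $a = \frac{3}{4}$:
$$I = - \frac{40 \sqrt{3} \sqrt{\pi}}{9}.$$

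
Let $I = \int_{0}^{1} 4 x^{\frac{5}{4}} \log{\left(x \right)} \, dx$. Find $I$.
$- \frac{64}{81}$

Begin with the known integral
$$J(a) = \int_{0}^{1} 4 x^{a} \, dx = \frac{4}{a + 1}.$$

Differentiating under the integral sign brings down a factor of $\ln x$:
$$\frac{dJ}{da} = \int_{0}^{1} 4 x^{a} \log{\left(x \right)} \, dx = - \frac{4}{\left(a + 1\right)^{2}}.$$

The integral on the left is $I$, so $I = - \frac{4}{\left(a + 1\right)^{2}}$.

Setting $a = \frac{5}{4}$:
$$I = - \frac{64}{81}.$$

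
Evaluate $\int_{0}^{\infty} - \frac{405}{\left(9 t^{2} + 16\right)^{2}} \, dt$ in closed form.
$- \frac{135 \pi}{256}$

Begin with the known result
$$J(a) = \int_{0}^{\infty} - \frac{5}{a^{2} + t^{2}} \, dt = - \frac{5 \pi}{2 a}.$$

Differentiating under the integral sign with respect to $a$,
$$\frac{dJ}{da} = \int_{0}^{\infty} \frac{10 a}{\left(a^{2} + t^{2}\right)^{2}} \, dt = \frac{5 \pi}{2 a^{2}},$$
so $\int_{0}^{\infty} - \frac{5}{\left(a^{2} + t^{2}\right)^{2}} \, dt = - \frac{5 \pi}{4 a^{3}}$.

Setting $a = \frac{4}{3}$:
$$I = - \frac{135 \pi}{256}.$$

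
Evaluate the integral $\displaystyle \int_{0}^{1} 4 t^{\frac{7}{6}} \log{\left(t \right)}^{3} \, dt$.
$- \frac{31104}{28561}$

Consider the simpler parametrised integral
$$J(a) = \int_{0}^{1} 4 t^{a} \, dt = \frac{4}{a + 1}.$$

Differentiating under the integral sign brings down a factor of $\ln t$:
$$\frac{dJ}{da} = \int_{0}^{1} 4 t^{a} \log{\left(t \right)} \, dt = - \frac{4}{\left(a + 1\right)^{2}}.$$

Repeating $3$ times in total — each differentiation brings down another $\ln t$ — gives
$$\frac{d^{3}J}{da^{3}} = \int_{0}^{1} 4 t^{a} \log{\left(t \right)}^{3} \, dt = - \frac{24}{\left(a + 1\right)^{4}},$$
and the integrand here is exactly the target integrand, so $I = - \frac{24}{\left(a + 1\right)^{4}}$.

Setting $a = \frac{7}{6}$:
$$I = - \frac{31104}{28561}.$$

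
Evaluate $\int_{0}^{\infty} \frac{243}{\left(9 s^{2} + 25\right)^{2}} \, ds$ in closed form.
$\frac{81 \pi}{500}$

Start from the standard arctangent integral
$$J(a) = \int_{0}^{\infty} \frac{3}{a^{2} + s^{2}} \, ds = \frac{3 \pi}{2 a}.$$

Differentiating under the integral sign with respect to $a$,
$$\frac{dJ}{da} = \int_{0}^{\infty} - \frac{6 a}{\left(a^{2} + s^{2}\right)^{2}} \, ds = - \frac{3 \pi}{2 a^{2}},$$
so $\int_{0}^{\infty} \frac{3}{\left(a^{2} + s^{2}\right)^{2}} \, ds = \frac{3 \pi}{4 a^{3}}$.

Setting $a = \frac{5}{3}$:
$$I = \frac{81 \pi}{500}.$$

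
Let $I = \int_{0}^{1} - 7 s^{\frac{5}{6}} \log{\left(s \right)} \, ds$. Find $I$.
$\frac{252}{121}$

Start from the elementary integral
$$J(a) = \int_{0}^{1} - 7 s^{a} \, ds = - \frac{7}{a + 1}.$$

Differentiating under the integral sign brings down a factor of $\ln s$:
$$\frac{dJ}{da} = \int_{0}^{1} - 7 s^{a} \log{\left(s \right)} \, ds = \frac{7}{\left(a + 1\right)^{2}}.$$

The integral on the left is $I$, so $I = \frac{7}{\left(a + 1\right)^{2}}$.

Setting $a = \frac{5}{6}$:
$$I = \frac{252}{121}.$$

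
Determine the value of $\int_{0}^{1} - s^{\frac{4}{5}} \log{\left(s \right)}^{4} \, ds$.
$- \frac{25000}{19683}$

Start from the elementary integral
$$J(a) = \int_{0}^{1} - s^{a} \, ds = - \frac{1}{a + 1}.$$

Differentiating under the integral sign brings down a factor of $\ln s$:
$$\frac{dJ}{da} = \int_{0}^{1} - s^{a} \log{\left(s \right)} \, ds = \frac{1}{\left(a + 1\right)^{2}}.$$

Repeating $4$ times in total — each differentiation brings down another $\ln s$ — gives
$$\frac{d^{4}J}{da^{4}} = \int_{0}^{1} - s^{a} \log{\left(s \right)}^{4} \, ds = - \frac{24}{\left(a + 1\right)^{5}},$$
and the integrand here is exactly the target integrand, so $I = - \frac{24}{\left(a + 1\right)^{5}}$.

Setting $a = \frac{4}{5}$:
$$I = - \frac{25000}{19683}.$$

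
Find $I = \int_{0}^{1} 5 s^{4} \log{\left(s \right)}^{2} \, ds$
$\frac{2}{25}$

Start from the elementary integral
$$J(a) = \int_{0}^{1} 5 s^{a} \, ds = \frac{5}{a + 1}.$$

Differentiating under the integral sign brings down a factor of $\ln s$:
$$\frac{dJ}{da} = \int_{0}^{1} 5 s^{a} \log{\left(s \right)} \, ds = - \frac{5}{\left(a + 1\right)^{2}}.$$

Repeating twice in total — each differentiation brings down another $\ln s$ — gives
$$\frac{d^{2}J}{da^{2}} = \int_{0}^{1} 5 s^{a} \log{\left(s \right)}^{2} \, ds = \frac{10}{\left(a + 1\right)^{3}},$$
and the integrand here is exactly the target integrand, so $I = \frac{10}{\left(a + 1\right)^{3}}$.

Setting $a = 4$:
$$I = \frac{2}{25}.$$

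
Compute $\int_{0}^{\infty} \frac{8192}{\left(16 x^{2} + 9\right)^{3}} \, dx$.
$\frac{128 \pi}{81}$

Recall the elementary integral
$$J(a) = \int_{0}^{\infty} \frac{2}{a^{2} + x^{2}} \, dx = \frac{\pi}{a}.$$

Differentiating under the integral sign with respect to $a$,
$$\frac{dJ}{da} = \int_{0}^{\infty} - \frac{4 a}{\left(a^{2} + x^{2}\right)^{2}} \, dx = - \frac{\pi}{a^{2}},$$
so $\int_{0}^{\infty} \frac{2}{\left(a^{2} + x^{2}\right)^{2}} \, dx = \frac{\pi}{2 a^{3}}$.

Repeating — each differentiation of $1/(x^2+a^2)^j$ produces $-2ja/(x^2+a^2)^{j+1}$ — and dividing through by $-2ja$ at each step yields, after $2$ differentiations in total,
$$\int_{0}^{\infty} \frac{2}{\left(a^{2} + x^{2}\right)^{3}} \, dx = \frac{3 \pi}{8 a^{5}}.$$

Setting $a = \frac{3}{4}$:
$$I = \frac{128 \pi}{81}.$$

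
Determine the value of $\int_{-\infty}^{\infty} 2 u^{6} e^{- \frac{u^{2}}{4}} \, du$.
$480 \sqrt{\pi}$

Start from the elementary integral
$$J(a) = \int_{-\infty}^{\infty} 2 e^{- a u^{2}} \, du = \frac{2 \sqrt{\pi}}{\sqrt{a}}.$$

Differentiating under the integral sign brings down a factor of $(-u^2)$:
$$\frac{dJ}{da} = \int_{-\infty}^{\infty} - 2 u^{2} e^{- a u^{2}} \, du = - \frac{\sqrt{\pi}}{a^{\frac{3}{2}}}.$$

Repeating $3$ times in total — each differentiation brings down another $(-u^2)$ — gives
$$\frac{d^{3}J}{da^{3}} = \int_{-\infty}^{\infty} - 2 u^{6} e^{- a u^{2}} \, du = - \frac{15 \sqrt{\pi}}{4 a^{\frac{7}{2}}},$$
and the integrand here is $(-1)^{3}$ times the target integrand, so $I = (-1)^{3}\,\frac{d^{3}J}{da^{3}} = \frac{15 \sqrt{\pi}}{4 a^{\frac{7}{2}}}$.

Setting $a = \frac{1}{4}$:
$$I = 480 \sqrt{\pi}.$$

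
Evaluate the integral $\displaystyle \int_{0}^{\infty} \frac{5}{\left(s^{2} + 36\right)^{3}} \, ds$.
$\frac{5 \pi}{41472}$

Start from the standard arctangent integral
$$J(a) = \int_{0}^{\infty} \frac{5}{a^{2} + s^{2}} \, ds = \frac{5 \pi}{2 a}.$$

Differentiating under the integral sign with respect to $a$,
$$\frac{dJ}{da} = \int_{0}^{\infty} - \frac{10 a}{\left(a^{2} + s^{2}\right)^{2}} \, ds = - \frac{5 \pi}{2 a^{2}},$$
so $\int_{0}^{\infty} \frac{5}{\left(a^{2} + s^{2}\right)^{2}} \, ds = \frac{5 \pi}{4 a^{3}}$.

Repeating — each differentiation of $1/(s^2+a^2)^j$ produces $-2ja/(s^2+a^2)^{j+1}$ — and dividing through by $-2ja$ at each step yields, after $2$ differentiations in total,
$$\int_{0}^{\infty} \frac{5}{\left(a^{2} + s^{2}\right)^{3}} \, ds = \frac{15 \pi}{16 a^{5}}.$$

Setting $a = 6$:
$$I = \frac{5 \pi}{41472}.$$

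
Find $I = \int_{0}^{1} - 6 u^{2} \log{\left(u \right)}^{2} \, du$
$- \frac{4}{9}$

Begin with the known integral
$$J(a) = \int_{0}^{1} - 6 u^{a} \, du = - \frac{6}{a + 1}.$$

Differentiating under the integral sign brings down a factor of $\ln u$:
$$\frac{dJ}{da} = \int_{0}^{1} - 6 u^{a} \log{\left(u \right)} \, du = \frac{6}{\left(a + 1\right)^{2}}.$$

Repeating twice in total — each differentiation brings down another $\ln u$ — gives
$$\frac{d^{2}J}{da^{2}} = \int_{0}^{1} - 6 u^{a} \log{\left(u \right)}^{2} \, du = - \frac{12}{\left(a + 1\right)^{3}},$$
and the integrand here is exactly the target integrand, so $I = - \frac{12}{\left(a + 1\right)^{3}}$.

Setting $a = 2$:
$$I = - \frac{4}{9}.$$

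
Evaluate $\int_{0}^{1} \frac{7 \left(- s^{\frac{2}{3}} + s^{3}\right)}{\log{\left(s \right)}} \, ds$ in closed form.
$- \log{\left(\frac{78125}{35831808} \right)}$

Introduce a parameter $a$ in the exponent: let $I(a) = \int_{0}^{1} \frac{7 \left(s^{3} - s^{a}\right)}{\log{\left(s \right)}} \, ds$.

Since $\dfrac{\partial}{\partial a}\,s^{a} = s^{a} \ln s$, the $\ln s$ in the denominator cancels and
$$\frac{dI}{da} = \int_{0}^{1} -7 s^{a} \, ds = -7 \left[\frac{s^{a+1}}{a+1}\right]_0^1 = - \frac{7}{a + 1}.$$

Integrating with respect to $a$ gives $I(a) = - \log{\left(\frac{\left(a + 1\right)^{7}}{16384} \right)} + C$.

At $a = 3$ the integrand is identically $0$, so $I(3) = 0$. The closed form gives $0$, hence $C = 0$.

Setting $a = \frac{2}{3}$:
$$I = - \log{\left(\frac{78125}{35831808} \right)}.$$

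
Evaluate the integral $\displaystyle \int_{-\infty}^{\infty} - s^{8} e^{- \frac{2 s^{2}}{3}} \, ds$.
$- \frac{8505 \sqrt{6} \sqrt{\pi}}{512}$

Start from the elementary integral
$$J(a) = \int_{-\infty}^{\infty} - e^{- a s^{2}} \, ds = - \frac{\sqrt{\pi}}{\sqrt{a}}.$$

Differentiating under the integral sign brings down a factor of $(-s^2)$:
$$\frac{dJ}{da} = \int_{-\infty}^{\infty} s^{2} e^{- a s^{2}} \, ds = \frac{\sqrt{\pi}}{2 a^{\frac{3}{2}}}.$$

Repeating $4$ times in total — each differentiation brings down another $(-s^2)$ — gives
$$\frac{d^{4}J}{da^{4}} = \int_{-\infty}^{\infty} - s^{8} e^{- a s^{2}} \, ds = - \frac{105 \sqrt{\pi}}{16 a^{\frac{9}{2}}},$$
and the integrand here is exactly the target integrand, so $I = - \frac{105 \sqrt{\pi}}{16 a^{\frac{9}{2}}}$.

Setting $a = \frac{2}{3}$:
$$I = - \frac{8505 \sqrt{6} \sqrt{\pi}}{512}.$$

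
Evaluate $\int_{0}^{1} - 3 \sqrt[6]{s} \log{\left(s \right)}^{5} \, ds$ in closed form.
$\frac{16796160}{117649}$

Consider the simpler parametrised integral
$$J(a) = \int_{0}^{1} - 3 s^{a} \, ds = - \frac{3}{a + 1}.$$

Differentiating under the integral sign brings down a factor of $\ln s$:
$$\frac{dJ}{da} = \int_{0}^{1} - 3 s^{a} \log{\left(s \right)} \, ds = \frac{3}{\left(a + 1\right)^{2}}.$$

Repeating $5$ times in total — each differentiation brings down another $\ln s$ — gives
$$\frac{d^{5}J}{da^{5}} = \int_{0}^{1} - 3 s^{a} \log{\left(s \right)}^{5} \, ds = \frac{360}{\left(a + 1\right)^{6}},$$
and the integrand here is exactly the target integrand, so $I = \frac{360}{\left(a + 1\right)^{6}}$.

Setting $a = \frac{1}{6}$:
$$I = \frac{16796160}{117649}.$$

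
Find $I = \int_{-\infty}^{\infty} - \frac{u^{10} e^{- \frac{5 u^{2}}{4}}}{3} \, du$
$- \frac{4032 \sqrt{5} \sqrt{\pi}}{3125}$

Consider the simpler parametrised integral
$$J(a) = \int_{-\infty}^{\infty} - \frac{e^{- a u^{2}}}{3} \, du = - \frac{\sqrt{\pi}}{3 \sqrt{a}}.$$

Differentiating under the integral sign brings down a factor of $(-u^2)$:
$$\frac{dJ}{da} = \int_{-\infty}^{\infty} \frac{u^{2} e^{- a u^{2}}}{3} \, du = \frac{\sqrt{\pi}}{6 a^{\frac{3}{2}}}.$$

Repeating $5$ times in total — each differentiation brings down another $(-u^2)$ — gives
$$\frac{d^{5}J}{da^{5}} = \int_{-\infty}^{\infty} \frac{u^{10} e^{- a u^{2}}}{3} \, du = \frac{315 \sqrt{\pi}}{32 a^{\frac{11}{2}}},$$
and the integrand here is $(-1)^{5}$ times the target integrand, so $I = (-1)^{5}\,\frac{d^{5}J}{da^{5}} = - \frac{315 \sqrt{\pi}}{32 a^{\frac{11}{2}}}$.

Setting $a = \frac{5}{4}$:
$$I = - \frac{4032 \sqrt{5} \sqrt{\pi}}{3125}.$$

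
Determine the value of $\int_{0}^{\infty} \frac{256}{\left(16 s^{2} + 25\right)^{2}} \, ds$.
$\frac{16 \pi}{125}$

Recall the elementary integral
$$J(a) = \int_{0}^{\infty} \frac{1}{a^{2} + s^{2}} \, ds = \frac{\pi}{2 a}.$$

Differentiating under the integral sign with respect to $a$,
$$\frac{dJ}{da} = \int_{0}^{\infty} - \frac{2 a}{\left(a^{2} + s^{2}\right)^{2}} \, ds = - \frac{\pi}{2 a^{2}},$$
so $\int_{0}^{\infty} \frac{1}{\left(a^{2} + s^{2}\right)^{2}} \, ds = \frac{\pi}{4 a^{3}}$.

Setting $a = \frac{5}{4}$:
$$I = \frac{16 \pi}{125}.$$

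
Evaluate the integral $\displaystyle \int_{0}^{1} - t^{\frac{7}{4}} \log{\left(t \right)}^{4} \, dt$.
$- \frac{24576}{161051}$

Begin with the known integral
$$J(a) = \int_{0}^{1} - t^{a} \, dt = - \frac{1}{a + 1}.$$

Differentiating under the integral sign brings down a factor of $\ln t$:
$$\frac{dJ}{da} = \int_{0}^{1} - t^{a} \log{\left(t \right)} \, dt = \frac{1}{\left(a + 1\right)^{2}}.$$

Repeating $4$ times in total — each differentiation brings down another $\ln t$ — gives
$$\frac{d^{4}J}{da^{4}} = \int_{0}^{1} - t^{a} \log{\left(t \right)}^{4} \, dt = - \frac{24}{\left(a + 1\right)^{5}},$$
and the integrand here is exactly the target integrand, so $I = - \frac{24}{\left(a + 1\right)^{5}}$.

Setting $a = \frac{7}{4}$:
$$I = - \frac{24576}{161051}.$$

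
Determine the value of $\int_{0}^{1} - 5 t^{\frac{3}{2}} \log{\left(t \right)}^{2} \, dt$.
$- \frac{16}{25}$

Start from the elementary integral
$$J(a) = \int_{0}^{1} - 5 t^{a} \, dt = - \frac{5}{a + 1}.$$

Differentiating under the integral sign brings down a factor of $\ln t$:
$$\frac{dJ}{da} = \int_{0}^{1} - 5 t^{a} \log{\left(t \right)} \, dt = \frac{5}{\left(a + 1\right)^{2}}.$$

Repeating twice in total — each differentiation brings down another $\ln t$ — gives
$$\frac{d^{2}J}{da^{2}} = \int_{0}^{1} - 5 t^{a} \log{\left(t \right)}^{2} \, dt = - \frac{10}{\left(a + 1\right)^{3}},$$
and the integrand here is exactly the target integrand, so $I = - \frac{10}{\left(a + 1\right)^{3}}$.

Setting $a = \frac{3}{2}$:
$$I = - \frac{16}{25}.$$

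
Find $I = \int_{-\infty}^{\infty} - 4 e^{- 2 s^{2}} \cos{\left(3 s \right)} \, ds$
$- \frac{2 \sqrt{2} \sqrt{\pi}}{e^{\frac{9}{8}}}$

Treat the cosine frequency as a parameter and define $I(b) = \int_{-\infty}^{\infty} - 4 e^{- 2 s^{2}} \cos{\left(b s \right)} \, ds$.

Differentiating under the integral sign,
$$I'(b) = \int_{-\infty}^{\infty} 4 s e^{- 2 s^{2}} \sin{\left(b s \right)} \, ds.$$

Integrate $\int_{-\infty}^{\infty} s \sin(b s)\, e^{- 2 s^{2}}\, ds$ by parts with $u = \sin(b s)$ and $dv = s\, e^{- 2 s^{2}}\, ds$, giving $v = - \frac{e^{- 2 s^{2}}}{4}$. The boundary term vanishes and
$$\int_{-\infty}^{\infty} s \sin(b s)\, e^{- 2 s^{2}}\, ds = \frac{b}{4} \int_{-\infty}^{\infty} \cos(b s)\, e^{- 2 s^{2}}\, ds,$$
so $I'(b) = - \frac{b}{4}\, I(b)$.

This is a separable first-order ODE; solving with the initial condition $I(0) = \int_{-\infty}^{\infty} - 4 e^{- 2 s^{2}}\,ds = - 2 \sqrt{2} \sqrt{\pi}$ gives
$$I(b) = - 2 \sqrt{2} \sqrt{\pi} e^{- \frac{b^{2}}{8}}.$$

Setting $b = 3$:
$$I = - \frac{2 \sqrt{2} \sqrt{\pi}}{e^{\frac{9}{8}}}.$$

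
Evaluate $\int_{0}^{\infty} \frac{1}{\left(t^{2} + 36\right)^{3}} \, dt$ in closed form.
$\frac{\pi}{41472}$

Recall the elementary integral
$$J(a) = \int_{0}^{\infty} \frac{1}{a^{2} + t^{2}} \, dt = \frac{\pi}{2 a}.$$

Differentiating under the integral sign with respect to $a$,
$$\frac{dJ}{da} = \int_{0}^{\infty} - \frac{2 a}{\left(a^{2} + t^{2}\right)^{2}} \, dt = - \frac{\pi}{2 a^{2}},$$
so $\int_{0}^{\infty} \frac{1}{\left(a^{2} + t^{2}\right)^{2}} \, dt = \frac{\pi}{4 a^{3}}$.

Repeating — each differentiation of $1/(t^2+a^2)^j$ produces $-2ja/(t^2+a^2)^{j+1}$ — and dividing through by $-2ja$ at each step yields, after $2$ differentiations in total,
$$\int_{0}^{\infty} \frac{1}{\left(a^{2} + t^{2}\right)^{3}} \, dt = \frac{3 \pi}{16 a^{5}}.$$

Setting $a = 6$:
$$I = \frac{\pi}{41472}.$$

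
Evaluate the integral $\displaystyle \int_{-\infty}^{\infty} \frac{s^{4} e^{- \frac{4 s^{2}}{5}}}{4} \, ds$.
$\frac{75 \sqrt{5} \sqrt{\pi}}{512}$

Consider the simpler parametrised integral
$$J(a) = \int_{-\infty}^{\infty} \frac{e^{- a s^{2}}}{4} \, ds = \frac{\sqrt{\pi}}{4 \sqrt{a}}.$$

Differentiating under the integral sign brings down a factor of $(-s^2)$:
$$\frac{dJ}{da} = \int_{-\infty}^{\infty} - \frac{s^{2} e^{- a s^{2}}}{4} \, ds = - \frac{\sqrt{\pi}}{8 a^{\frac{3}{2}}}.$$

Repeating twice in total — each differentiation brings down another $(-s^2)$ — gives
$$\frac{d^{2}J}{da^{2}} = \int_{-\infty}^{\infty} \frac{s^{4} e^{- a s^{2}}}{4} \, ds = \frac{3 \sqrt{\pi}}{16 a^{\frac{5}{2}}},$$
and the integrand here is exactly the target integrand, so $I = \frac{3 \sqrt{\pi}}{16 a^{\frac{5}{2}}}$.

Setting $a = \frac{4}{5}$:
$$I = \frac{75 \sqrt{5} \sqrt{\pi}}{512}.$$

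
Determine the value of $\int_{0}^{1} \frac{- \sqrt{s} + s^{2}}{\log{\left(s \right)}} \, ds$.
$\log{\left(2 \right)}$

Consider the one-parameter family: let $I(a) = \int_{0}^{1} \frac{- \sqrt{s} + s^{a}}{\log{\left(s \right)}} \, ds$.

Since $\dfrac{\partial}{\partial a}\,s^{a} = s^{a} \ln s$, the $\ln s$ in the denominator cancels and
$$\frac{dI}{da} = \int_{0}^{1} s^{a} \, ds = \left[\frac{s^{a+1}}{a+1}\right]_0^1 = \frac{1}{a + 1}.$$

Integrating with respect to $a$ gives $I(a) = \log{\left(\frac{2 a}{3} + \frac{2}{3} \right)} + C$.

At $a = \frac{1}{2}$ the integrand is identically $0$, so $I(\frac{1}{2}) = 0$. The closed form gives $0$, hence $C = 0$.

Setting $a = 2$:
$$I = \log{\left(2 \right)}.$$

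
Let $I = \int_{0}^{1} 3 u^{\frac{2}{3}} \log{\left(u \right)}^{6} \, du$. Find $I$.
$\frac{944784}{15625}$

Start from the elementary integral
$$J(a) = \int_{0}^{1} 3 u^{a} \, du = \frac{3}{a + 1}.$$

Differentiating under the integral sign brings down a factor of $\ln u$:
$$\frac{dJ}{da} = \int_{0}^{1} 3 u^{a} \log{\left(u \right)} \, du = - \frac{3}{\left(a + 1\right)^{2}}.$$

Repeating $6$ times in total — each differentiation brings down another $\ln u$ — gives
$$\frac{d^{6}J}{da^{6}} = \int_{0}^{1} 3 u^{a} \log{\left(u \right)}^{6} \, du = \frac{2160}{\left(a + 1\right)^{7}},$$
and the integrand here is exactly the target integrand, so $I = \frac{2160}{\left(a + 1\right)^{7}}$.

Setting $a = \frac{2}{3}$:
$$I = \frac{944784}{15625}.$$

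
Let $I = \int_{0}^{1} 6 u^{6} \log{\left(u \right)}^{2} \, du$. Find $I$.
$\frac{12}{343}$

Begin with the known integral
$$J(a) = \int_{0}^{1} 6 u^{a} \, du = \frac{6}{a + 1}.$$

Differentiating under the integral sign brings down a factor of $\ln u$:
$$\frac{dJ}{da} = \int_{0}^{1} 6 u^{a} \log{\left(u \right)} \, du = - \frac{6}{\left(a + 1\right)^{2}}.$$

Repeating twice in total — each differentiation brings down another $\ln u$ — gives
$$\frac{d^{2}J}{da^{2}} = \int_{0}^{1} 6 u^{a} \log{\left(u \right)}^{2} \, du = \frac{12}{\left(a + 1\right)^{3}},$$
and the integrand here is exactly the target integrand, so $I = \frac{12}{\left(a + 1\right)^{3}}$.

Setting $a = 6$:
$$I = \frac{12}{343}.$$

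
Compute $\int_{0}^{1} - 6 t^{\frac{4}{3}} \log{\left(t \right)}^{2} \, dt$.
$- \frac{324}{343}$

Consider the simpler parametrised integral
$$J(a) = \int_{0}^{1} - 6 t^{a} \, dt = - \frac{6}{a + 1}.$$

Differentiating under the integral sign brings down a factor of $\ln t$:
$$\frac{dJ}{da} = \int_{0}^{1} - 6 t^{a} \log{\left(t \right)} \, dt = \frac{6}{\left(a + 1\right)^{2}}.$$

Repeating twice in total — each differentiation brings down another $\ln t$ — gives
$$\frac{d^{2}J}{da^{2}} = \int_{0}^{1} - 6 t^{a} \log{\left(t \right)}^{2} \, dt = - \frac{12}{\left(a + 1\right)^{3}},$$
and the integrand here is exactly the target integrand, so $I = - \frac{12}{\left(a + 1\right)^{3}}$.

Setting $a = \frac{4}{3}$:
$$I = - \frac{324}{343}.$$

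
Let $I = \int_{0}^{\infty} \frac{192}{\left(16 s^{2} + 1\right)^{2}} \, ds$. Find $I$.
$12 \pi$

Begin with the known result
$$J(a) = \int_{0}^{\infty} \frac{3}{4 \left(a^{2} + s^{2}\right)} \, ds = \frac{3 \pi}{8 a}.$$

Differentiating under the integral sign with respect to $a$,
$$\frac{dJ}{da} = \int_{0}^{\infty} - \frac{3 a}{2 \left(a^{2} + s^{2}\right)^{2}} \, ds = - \frac{3 \pi}{8 a^{2}},$$
so $\int_{0}^{\infty} \frac{3}{4 \left(a^{2} + s^{2}\right)^{2}} \, ds = \frac{3 \pi}{16 a^{3}}$.

Setting $a = \frac{1}{4}$:
$$I = 12 \pi.$$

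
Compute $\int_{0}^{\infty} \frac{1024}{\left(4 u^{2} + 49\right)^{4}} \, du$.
$\frac{80 \pi}{823543}$

Start from the standard arctangent integral
$$J(a) = \int_{0}^{\infty} \frac{4}{a^{2} + u^{2}} \, du = \frac{2 \pi}{a}.$$

Differentiating under the integral sign with respect to $a$,
$$\frac{dJ}{da} = \int_{0}^{\infty} - \frac{8 a}{\left(a^{2} + u^{2}\right)^{2}} \, du = - \frac{2 \pi}{a^{2}},$$
so $\int_{0}^{\infty} \frac{4}{\left(a^{2} + u^{2}\right)^{2}} \, du = \frac{\pi}{a^{3}}$.

Repeating — each differentiation of $1/(u^2+a^2)^j$ produces $-2ja/(u^2+a^2)^{j+1}$ — and dividing through by $-2ja$ at each step yields, after $3$ differentiations in total,
$$\int_{0}^{\infty} \frac{4}{\left(a^{2} + u^{2}\right)^{4}} \, du = \frac{5 \pi}{8 a^{7}}.$$

Setting $a = \frac{7}{2}$:
$$I = \frac{80 \pi}{823543}.$$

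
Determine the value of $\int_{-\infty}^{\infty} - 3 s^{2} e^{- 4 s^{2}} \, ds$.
$- \frac{3 \sqrt{\pi}}{16}$

Consider the simpler parametrised integral
$$J(a) = \int_{-\infty}^{\infty} - 3 e^{- a s^{2}} \, ds = - \frac{3 \sqrt{\pi}}{\sqrt{a}}.$$

Differentiating under the integral sign brings down a factor of $(-s^2)$:
$$\frac{dJ}{da} = \int_{-\infty}^{\infty} 3 s^{2} e^{- a s^{2}} \, ds = \frac{3 \sqrt{\pi}}{2 a^{\frac{3}{2}}}.$$

The integral on the left is $-I$, so $I = - \frac{3 \sqrt{\pi}}{2 a^{\frac{3}{2}}}$.

Setting $a = 4$:
$$I = - \frac{3 \sqrt{\pi}}{16}.$$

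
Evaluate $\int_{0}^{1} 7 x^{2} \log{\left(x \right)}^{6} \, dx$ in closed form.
$\frac{560}{243}$

Start from the elementary integral
$$J(a) = \int_{0}^{1} 7 x^{a} \, dx = \frac{7}{a + 1}.$$

Differentiating under the integral sign brings down a factor of $\ln x$:
$$\frac{dJ}{da} = \int_{0}^{1} 7 x^{a} \log{\left(x \right)} \, dx = - \frac{7}{\left(a + 1\right)^{2}}.$$

Repeating $6$ times in total — each differentiation brings down another $\ln x$ — gives
$$\frac{d^{6}J}{da^{6}} = \int_{0}^{1} 7 x^{a} \log{\left(x \right)}^{6} \, dx = \frac{5040}{\left(a + 1\right)^{7}},$$
and the integrand here is exactly the target integrand, so $I = \frac{5040}{\left(a + 1\right)^{7}}$.

Setting $a = 2$:
$$I = \frac{560}{243}.$$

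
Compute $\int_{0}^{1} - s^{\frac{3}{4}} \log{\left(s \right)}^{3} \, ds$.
$\frac{1536}{2401}$

Start from the elementary integral
$$J(a) = \int_{0}^{1} - s^{a} \, ds = - \frac{1}{a + 1}.$$

Differentiating under the integral sign brings down a factor of $\ln s$:
$$\frac{dJ}{da} = \int_{0}^{1} - s^{a} \log{\left(s \right)} \, ds = \frac{1}{\left(a + 1\right)^{2}}.$$

Repeating $3$ times in total — each differentiation brings down another $\ln s$ — gives
$$\frac{d^{3}J}{da^{3}} = \int_{0}^{1} - s^{a} \log{\left(s \right)}^{3} \, ds = \frac{6}{\left(a + 1\right)^{4}},$$
and the integrand here is exactly the target integrand, so $I = \frac{6}{\left(a + 1\right)^{4}}$.

Setting $a = \frac{3}{4}$:
$$I = \frac{1536}{2401}.$$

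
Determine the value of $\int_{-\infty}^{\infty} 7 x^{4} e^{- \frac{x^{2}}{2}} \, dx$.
$21 \sqrt{2} \sqrt{\pi}$

Start from the elementary integral
$$J(a) = \int_{-\infty}^{\infty} 7 e^{- a x^{2}} \, dx = \frac{7 \sqrt{\pi}}{\sqrt{a}}.$$

Differentiating under the integral sign brings down a factor of $(-x^2)$:
$$\frac{dJ}{da} = \int_{-\infty}^{\infty} - 7 x^{2} e^{- a x^{2}} \, dx = - \frac{7 \sqrt{\pi}}{2 a^{\frac{3}{2}}}.$$

Repeating twice in total — each differentiation brings down another $(-x^2)$ — gives
$$\frac{d^{2}J}{da^{2}} = \int_{-\infty}^{\infty} 7 x^{4} e^{- a x^{2}} \, dx = \frac{21 \sqrt{\pi}}{4 a^{\frac{5}{2}}},$$
and the integrand here is exactly the target integrand, so $I = \frac{21 \sqrt{\pi}}{4 a^{\frac{5}{2}}}$.

Setting $a = \frac{1}{2}$:
$$I = 21 \sqrt{2} \sqrt{\pi}.$$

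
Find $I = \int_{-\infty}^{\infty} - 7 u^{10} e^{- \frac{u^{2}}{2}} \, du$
$- 6615 \sqrt{2} \sqrt{\pi}$

Begin with the known integral
$$J(a) = \int_{-\infty}^{\infty} - 7 e^{- a u^{2}} \, du = - \frac{7 \sqrt{\pi}}{\sqrt{a}}.$$

Differentiating under the integral sign brings down a factor of $(-u^2)$:
$$\frac{dJ}{da} = \int_{-\infty}^{\infty} 7 u^{2} e^{- a u^{2}} \, du = \frac{7 \sqrt{\pi}}{2 a^{\frac{3}{2}}}.$$

Repeating $5$ times in total — each differentiation brings down another $(-u^2)$ — gives
$$\frac{d^{5}J}{da^{5}} = \int_{-\infty}^{\infty} 7 u^{10} e^{- a u^{2}} \, du = \frac{6615 \sqrt{\pi}}{32 a^{\frac{11}{2}}},$$
and the integrand here is $(-1)^{5}$ times the target integrand, so $I = (-1)^{5}\,\frac{d^{5}J}{da^{5}} = - \frac{6615 \sqrt{\pi}}{32 a^{\frac{11}{2}}}$.

Setting $a = \frac{1}{2}$:
$$I = - 6615 \sqrt{2} \sqrt{\pi}.$$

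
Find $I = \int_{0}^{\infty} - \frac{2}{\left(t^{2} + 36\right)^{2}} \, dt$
$- \frac{\pi}{432}$

Recall the elementary integral
$$J(a) = \int_{0}^{\infty} - \frac{2}{a^{2} + t^{2}} \, dt = - \frac{\pi}{a}.$$

Differentiating under the integral sign with respect to $a$,
$$\frac{dJ}{da} = \int_{0}^{\infty} \frac{4 a}{\left(a^{2} + t^{2}\right)^{2}} \, dt = \frac{\pi}{a^{2}},$$
so $\int_{0}^{\infty} - \frac{2}{\left(a^{2} + t^{2}\right)^{2}} \, dt = - \frac{\pi}{2 a^{3}}$.

Setting $a = 6$:
$$I = - \frac{\pi}{432}.$$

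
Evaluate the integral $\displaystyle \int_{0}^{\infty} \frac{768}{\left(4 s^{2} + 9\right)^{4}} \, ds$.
$\frac{20 \pi}{729}$

Recall the elementary integral
$$J(a) = \int_{0}^{\infty} \frac{3}{a^{2} + s^{2}} \, ds = \frac{3 \pi}{2 a}.$$

Differentiating under the integral sign with respect to $a$,
$$\frac{dJ}{da} = \int_{0}^{\infty} - \frac{6 a}{\left(a^{2} + s^{2}\right)^{2}} \, ds = - \frac{3 \pi}{2 a^{2}},$$
so $\int_{0}^{\infty} \frac{3}{\left(a^{2} + s^{2}\right)^{2}} \, ds = \frac{3 \pi}{4 a^{3}}$.

Repeating — each differentiation of $1/(s^2+a^2)^j$ produces $-2ja/(s^2+a^2)^{j+1}$ — and dividing through by $-2ja$ at each step yields, after $3$ differentiations in total,
$$\int_{0}^{\infty} \frac{3}{\left(a^{2} + s^{2}\right)^{4}} \, ds = \frac{15 \pi}{32 a^{7}}.$$

Setting $a = \frac{3}{2}$:
$$I = \frac{20 \pi}{729}.$$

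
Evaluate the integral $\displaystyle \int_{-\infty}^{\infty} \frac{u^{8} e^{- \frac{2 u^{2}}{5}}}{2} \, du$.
$\frac{65625 \sqrt{10} \sqrt{\pi}}{1024}$

Begin with the known integral
$$J(a) = \int_{-\infty}^{\infty} \frac{e^{- a u^{2}}}{2} \, du = \frac{\sqrt{\pi}}{2 \sqrt{a}}.$$

Differentiating under the integral sign brings down a factor of $(-u^2)$:
$$\frac{dJ}{da} = \int_{-\infty}^{\infty} - \frac{u^{2} e^{- a u^{2}}}{2} \, du = - \frac{\sqrt{\pi}}{4 a^{\frac{3}{2}}}.$$

Repeating $4$ times in total — each differentiation brings down another $(-u^2)$ — gives
$$\frac{d^{4}J}{da^{4}} = \int_{-\infty}^{\infty} \frac{u^{8} e^{- a u^{2}}}{2} \, du = \frac{105 \sqrt{\pi}}{32 a^{\frac{9}{2}}},$$
and the integrand here is exactly the target integrand, so $I = \frac{105 \sqrt{\pi}}{32 a^{\frac{9}{2}}}$.

Setting $a = \frac{2}{5}$:
$$I = \frac{65625 \sqrt{10} \sqrt{\pi}}{1024}.$$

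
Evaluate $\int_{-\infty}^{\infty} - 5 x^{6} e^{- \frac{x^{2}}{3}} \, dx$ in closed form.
$- \frac{2025 \sqrt{3} \sqrt{\pi}}{8}$

Start from the elementary integral
$$J(a) = \int_{-\infty}^{\infty} - 5 e^{- a x^{2}} \, dx = - \frac{5 \sqrt{\pi}}{\sqrt{a}}.$$

Differentiating under the integral sign brings down a factor of $(-x^2)$:
$$\frac{dJ}{da} = \int_{-\infty}^{\infty} 5 x^{2} e^{- a x^{2}} \, dx = \frac{5 \sqrt{\pi}}{2 a^{\frac{3}{2}}}.$$

Repeating $3$ times in total — each differentiation brings down another $(-x^2)$ — gives
$$\frac{d^{3}J}{da^{3}} = \int_{-\infty}^{\infty} 5 x^{6} e^{- a x^{2}} \, dx = \frac{75 \sqrt{\pi}}{8 a^{\frac{7}{2}}},$$
and the integrand here is $(-1)^{3}$ times the target integrand, so $I = (-1)^{3}\,\frac{d^{3}J}{da^{3}} = - \frac{75 \sqrt{\pi}}{8 a^{\frac{7}{2}}}$.

Setting $a = \frac{1}{3}$:
$$I = - \frac{2025 \sqrt{3} \sqrt{\pi}}{8}.$$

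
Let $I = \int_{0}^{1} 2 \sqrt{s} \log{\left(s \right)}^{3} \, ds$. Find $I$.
$- \frac{64}{27}$

Start from the elementary integral
$$J(a) = \int_{0}^{1} 2 s^{a} \, ds = \frac{2}{a + 1}.$$

Differentiating under the integral sign brings down a factor of $\ln s$:
$$\frac{dJ}{da} = \int_{0}^{1} 2 s^{a} \log{\left(s \right)} \, ds = - \frac{2}{\left(a + 1\right)^{2}}.$$

Repeating $3$ times in total — each differentiation brings down another $\ln s$ — gives
$$\frac{d^{3}J}{da^{3}} = \int_{0}^{1} 2 s^{a} \log{\left(s \right)}^{3} \, ds = - \frac{12}{\left(a + 1\right)^{4}},$$
and the integrand here is exactly the target integrand, so $I = - \frac{12}{\left(a + 1\right)^{4}}$.

Setting $a = \frac{1}{2}$:
$$I = - \frac{64}{27}.$$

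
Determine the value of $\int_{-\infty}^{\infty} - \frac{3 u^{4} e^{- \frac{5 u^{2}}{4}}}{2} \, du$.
$- \frac{36 \sqrt{5} \sqrt{\pi}}{125}$

Begin with the known integral
$$J(a) = \int_{-\infty}^{\infty} - \frac{3 e^{- a u^{2}}}{2} \, du = - \frac{3 \sqrt{\pi}}{2 \sqrt{a}}.$$

Differentiating under the integral sign brings down a factor of $(-u^2)$:
$$\frac{dJ}{da} = \int_{-\infty}^{\infty} \frac{3 u^{2} e^{- a u^{2}}}{2} \, du = \frac{3 \sqrt{\pi}}{4 a^{\frac{3}{2}}}.$$

Repeating twice in total — each differentiation brings down another $(-u^2)$ — gives
$$\frac{d^{2}J}{da^{2}} = \int_{-\infty}^{\infty} - \frac{3 u^{4} e^{- a u^{2}}}{2} \, du = - \frac{9 \sqrt{\pi}}{8 a^{\frac{5}{2}}},$$
and the integrand here is exactly the target integrand, so $I = - \frac{9 \sqrt{\pi}}{8 a^{\frac{5}{2}}}$.

Setting $a = \frac{5}{4}$:
$$I = - \frac{36 \sqrt{5} \sqrt{\pi}}{125}.$$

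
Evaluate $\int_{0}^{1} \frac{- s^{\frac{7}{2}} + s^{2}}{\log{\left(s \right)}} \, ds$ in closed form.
$\log{\left(\frac{2}{3} \right)}$

Consider the one-parameter family: let $I(a) = \int_{0}^{1} \frac{- s^{\frac{7}{2}} + s^{a}}{\log{\left(s \right)}} \, ds$.

Since $\dfrac{\partial}{\partial a}\,s^{a} = s^{a} \ln s$, the $\ln s$ in the denominator cancels and
$$\frac{dI}{da} = \int_{0}^{1} s^{a} \, ds = \left[\frac{s^{a+1}}{a+1}\right]_0^1 = \frac{1}{a + 1}.$$

Integrating with respect to $a$ gives $I(a) = \log{\left(\frac{2 a}{9} + \frac{2}{9} \right)} + C$.

At $a = \frac{7}{2}$ the integrand is identically $0$, so $I(\frac{7}{2}) = 0$. The closed form gives $0$, hence $C = 0$.

Setting $a = 2$:
$$I = \log{\left(\frac{2}{3} \right)}.$$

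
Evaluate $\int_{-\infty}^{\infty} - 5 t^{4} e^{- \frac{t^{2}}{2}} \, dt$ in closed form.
$- 15 \sqrt{2} \sqrt{\pi}$

Consider the simpler parametrised integral
$$J(a) = \int_{-\infty}^{\infty} - 5 e^{- a t^{2}} \, dt = - \frac{5 \sqrt{\pi}}{\sqrt{a}}.$$

Differentiating under the integral sign brings down a factor of $(-t^2)$:
$$\frac{dJ}{da} = \int_{-\infty}^{\infty} 5 t^{2} e^{- a t^{2}} \, dt = \frac{5 \sqrt{\pi}}{2 a^{\frac{3}{2}}}.$$

Repeating twice in total — each differentiation brings down another $(-t^2)$ — gives
$$\frac{d^{2}J}{da^{2}} = \int_{-\infty}^{\infty} - 5 t^{4} e^{- a t^{2}} \, dt = - \frac{15 \sqrt{\pi}}{4 a^{\frac{5}{2}}},$$
and the integrand here is exactly the target integrand, so $I = - \frac{15 \sqrt{\pi}}{4 a^{\frac{5}{2}}}$.

Setting $a = \frac{1}{2}$:
$$I = - 15 \sqrt{2} \sqrt{\pi}.$$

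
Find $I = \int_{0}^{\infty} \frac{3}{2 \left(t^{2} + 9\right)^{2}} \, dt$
$\frac{\pi}{72}$

Begin with the known result
$$J(a) = \int_{0}^{\infty} \frac{3}{2 \left(a^{2} + t^{2}\right)} \, dt = \frac{3 \pi}{4 a}.$$

Differentiating under the integral sign with respect to $a$,
$$\frac{dJ}{da} = \int_{0}^{\infty} - \frac{3 a}{\left(a^{2} + t^{2}\right)^{2}} \, dt = - \frac{3 \pi}{4 a^{2}},$$
so $\int_{0}^{\infty} \frac{3}{2 \left(a^{2} + t^{2}\right)^{2}} \, dt = \frac{3 \pi}{8 a^{3}}$.

Setting $a = 3$:
$$I = \frac{\pi}{72}.$$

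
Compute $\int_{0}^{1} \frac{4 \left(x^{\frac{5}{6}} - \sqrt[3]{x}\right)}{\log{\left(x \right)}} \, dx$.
$- \log{\left(\frac{4096}{14641} \right)}$

Consider the one-parameter family: let $I(a) = \int_{0}^{1} \frac{4 \left(x^{\frac{5}{6}} - x^{a}\right)}{\log{\left(x \right)}} \, dx$.

Since $\dfrac{\partial}{\partial a}\,x^{a} = x^{a} \ln x$, the $\ln x$ in the denominator cancels and
$$\frac{dI}{da} = \int_{0}^{1} -4 x^{a} \, dx = -4 \left[\frac{x^{a+1}}{a+1}\right]_0^1 = - \frac{4}{a + 1}.$$

Integrating with respect to $a$ gives $I(a) = - \log{\left(\frac{1296 \left(a + 1\right)^{4}}{14641} \right)} + C$.

At $a = \frac{5}{6}$ the integrand is identically $0$, so $I(\frac{5}{6}) = 0$. The closed form gives $0$, hence $C = 0$.

Setting $a = \frac{1}{3}$:
$$I = - \log{\left(\frac{4096}{14641} \right)}.$$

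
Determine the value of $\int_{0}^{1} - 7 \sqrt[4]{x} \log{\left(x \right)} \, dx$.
$\frac{112}{25}$

Consider the simpler parametrised integral
$$J(a) = \int_{0}^{1} - 7 x^{a} \, dx = - \frac{7}{a + 1}.$$

Differentiating under the integral sign brings down a factor of $\ln x$:
$$\frac{dJ}{da} = \int_{0}^{1} - 7 x^{a} \log{\left(x \right)} \, dx = \frac{7}{\left(a + 1\right)^{2}}.$$

The integral on the left is $I$, so $I = \frac{7}{\left(a + 1\right)^{2}}$.

Setting $a = \frac{1}{4}$:
$$I = \frac{112}{25}.$$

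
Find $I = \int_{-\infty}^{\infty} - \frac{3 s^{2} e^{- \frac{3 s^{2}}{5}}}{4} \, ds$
$- \frac{5 \sqrt{15} \sqrt{\pi}}{24}$

Consider the simpler parametrised integral
$$J(a) = \int_{-\infty}^{\infty} - \frac{3 e^{- a s^{2}}}{4} \, ds = - \frac{3 \sqrt{\pi}}{4 \sqrt{a}}.$$

Differentiating under the integral sign brings down a factor of $(-s^2)$:
$$\frac{dJ}{da} = \int_{-\infty}^{\infty} \frac{3 s^{2} e^{- a s^{2}}}{4} \, ds = \frac{3 \sqrt{\pi}}{8 a^{\frac{3}{2}}}.$$

The integral on the left is $-I$, so $I = - \frac{3 \sqrt{\pi}}{8 a^{\frac{3}{2}}}$.

Setting $a = \frac{3}{5}$:
$$I = - \frac{5 \sqrt{15} \sqrt{\pi}}{24}.$$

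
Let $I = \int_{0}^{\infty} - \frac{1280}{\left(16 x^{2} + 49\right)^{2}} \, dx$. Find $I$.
$- \frac{80 \pi}{343}$

Begin with the known result
$$J(a) = \int_{0}^{\infty} - \frac{5}{a^{2} + x^{2}} \, dx = - \frac{5 \pi}{2 a}.$$

Differentiating under the integral sign with respect to $a$,
$$\frac{dJ}{da} = \int_{0}^{\infty} \frac{10 a}{\left(a^{2} + x^{2}\right)^{2}} \, dx = \frac{5 \pi}{2 a^{2}},$$
so $\int_{0}^{\infty} - \frac{5}{\left(a^{2} + x^{2}\right)^{2}} \, dx = - \frac{5 \pi}{4 a^{3}}$.

Setting $a = \frac{7}{4}$:
$$I = - \frac{80 \pi}{343}.$$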